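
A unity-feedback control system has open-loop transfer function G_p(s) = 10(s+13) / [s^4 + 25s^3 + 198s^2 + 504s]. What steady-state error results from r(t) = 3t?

756/65

The denominator has no term below 504s — 1 pole at s=0, type 1.
K_v = lim_{s→0} s·G_p(s) = 10·13 / 504 = 65/252.
e_ss = 3/K_v = 3/(65/252) = 756/65.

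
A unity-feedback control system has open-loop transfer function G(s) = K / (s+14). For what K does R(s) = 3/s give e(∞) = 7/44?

250

The open loop has no poles at the origin → type 0 system.
K_p = lim_{s→0} G(s) = K / (14) = (1/14)·K.
e_ss = 3/(1 + K_p) = 7/44 ⇒ 1 + (1/14)·K = 132/7 ⇒ K = 250.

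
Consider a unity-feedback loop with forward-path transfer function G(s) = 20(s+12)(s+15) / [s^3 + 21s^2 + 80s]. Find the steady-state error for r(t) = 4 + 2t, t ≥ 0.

The denominator has no term below 80s — 1 pole at s=0, type 1. Taking each input component in turn:
  • 4: tracked with zero error.
  • 2t: e_ss = 2/K_v with K_v=45 → 2/45.
Total e_ss = 2/45.

2/45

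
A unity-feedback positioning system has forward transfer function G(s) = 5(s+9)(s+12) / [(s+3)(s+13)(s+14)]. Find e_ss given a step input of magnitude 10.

910/181

No free integrators in G(s): this is a type 0 system.
K_p = lim_{s→0} G(s) = 5·9·12 / (3·13·14) = 90/91.
e_ss = 10/(1 + K_p) = 10/(181/91) = 910/181.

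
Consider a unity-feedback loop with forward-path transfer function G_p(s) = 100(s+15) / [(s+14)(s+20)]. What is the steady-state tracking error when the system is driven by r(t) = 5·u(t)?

No free integrators in G_p(s): this is a type 0 system.
K_p = lim_{s→0} G_p(s) = 100·15 / (14·20) = 75/14.
e_ss = 5/(1 + K_p) = 5/(89/14) = 70/89.

70/89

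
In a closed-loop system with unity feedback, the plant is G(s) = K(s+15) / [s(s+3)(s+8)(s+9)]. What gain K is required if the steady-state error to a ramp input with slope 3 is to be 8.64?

5

One free integrator in G(s): this is a type 1 system.
K_v = lim_{s→0} s·G(s) = K·15 / (3·8·9) = (5/72)·K.
e_ss = 3/K_v = 8.64 ⇒ K_v = 25/72 ⇒ K = (25/72)/(5/72) = 5.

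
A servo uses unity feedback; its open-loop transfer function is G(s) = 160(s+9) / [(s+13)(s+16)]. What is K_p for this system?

90/13

The open loop has no poles at the origin → type 0 system.
K_p = lim_{s→0} G(s) = 160·9 / (13·16) = 90/13.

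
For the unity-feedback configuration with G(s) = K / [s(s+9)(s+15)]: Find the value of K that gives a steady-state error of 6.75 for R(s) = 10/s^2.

200

The open loop has one pole at the origin → type 1 system.
K_v = lim_{s→0} s·G(s) = K / (9·15) = (1/135)·K.
e_ss = 10/K_v = 6.75 ⇒ K_v = 40/27 ⇒ K = (40/27)/(1/135) = 200.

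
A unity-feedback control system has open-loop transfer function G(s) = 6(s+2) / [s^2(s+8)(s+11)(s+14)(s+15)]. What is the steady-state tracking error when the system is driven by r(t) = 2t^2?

6160

The open loop has two poles at the origin → type 2 system.
K_a = lim_{s→0} s^2·G(s) = 6·2 / (8·11·14·15) = 1/1540.
r(t) = 2t^2 gives R(s) = 4/s^3.
e_ss = 4/K_a = 4/(1/1540) = 6160.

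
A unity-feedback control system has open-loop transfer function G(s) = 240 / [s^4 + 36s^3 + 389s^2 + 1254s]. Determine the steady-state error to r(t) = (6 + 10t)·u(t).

Lowest-order denominator term is 1254s, so the open loop has 1 pole at the origin → type 1 system. Treating each term separately:
  • 6: tracked with zero error.
  • 10t: e_ss = 10/K_v with K_v=40/209 → 52.25.
Total e_ss = 52.25.

52.25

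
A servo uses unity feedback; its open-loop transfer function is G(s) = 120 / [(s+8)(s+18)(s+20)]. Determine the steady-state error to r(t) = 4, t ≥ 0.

The open loop has no poles at the origin → type 0 system.
K_p = lim_{s→0} G(s) = 120 / (8·18·20) = 1/24.
e_ss = 4/(1 + K_p) = 4/(25/24) = 3.84.

3.84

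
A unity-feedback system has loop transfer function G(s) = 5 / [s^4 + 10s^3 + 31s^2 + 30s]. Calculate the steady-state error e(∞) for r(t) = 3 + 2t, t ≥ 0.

12

Factoring s from the denominator leaves a polynomial with constant term 30, so the system is type 1. Taking each input component in turn:
  • 3: tracked with zero error.
  • 2t: e_ss = 2/K_v with K_v=1/6 → 12.
Total e_ss = 12.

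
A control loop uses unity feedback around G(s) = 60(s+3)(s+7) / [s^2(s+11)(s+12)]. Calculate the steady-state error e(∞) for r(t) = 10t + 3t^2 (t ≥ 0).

22/35

Two free integrators in G(s): this is a type 2 system. Taking each input component in turn:
  • 10t: tracked with zero error.
  • 3t^2: e_ss = 6/K_a with K_a=105/11 → 22/35.
Total e_ss = 22/35.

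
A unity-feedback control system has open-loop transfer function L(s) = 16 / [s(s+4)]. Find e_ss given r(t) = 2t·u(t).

L(s) has one factor of s in the denominator, so the system is type 1.
K_v = lim_{s→0} s·L(s) = 16 / (4) = 4.
e_ss = 2/K_v = 2/4 = 0.5.

0.5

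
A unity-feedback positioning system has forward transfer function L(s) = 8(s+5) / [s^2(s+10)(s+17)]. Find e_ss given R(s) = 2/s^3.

L(s) has two factors of s in the denominator, so the system is type 2.
K_a = lim_{s→0} s^2·L(s) = 8·5 / (10·17) = 4/17.
r(t) = t^2 gives R(s) = 2/s^3.
e_ss = 2/K_a = 2/(4/17) = 8.5.

8.5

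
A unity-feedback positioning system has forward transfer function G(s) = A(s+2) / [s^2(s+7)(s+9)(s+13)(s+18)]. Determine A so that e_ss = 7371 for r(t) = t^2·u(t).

2

G(s) has two factors of s in the denominator, so the system is type 2.
K_a = lim_{s→0} s^2·G(s) = A·2 / (7·9·13·18) = (1/7371)·A.
e_ss = 2/K_a = 7371 ⇒ K_a = 2/7371 ⇒ A = (2/7371)/(1/7371) = 2.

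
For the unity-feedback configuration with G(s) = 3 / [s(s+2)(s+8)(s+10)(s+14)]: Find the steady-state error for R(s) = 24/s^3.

One free integrator in G(s): this is a type 1 system.
K_a = lim_{s→0} s^2·G(s) = 0; the steady-state error to this parabolic input grows without bound.

infinity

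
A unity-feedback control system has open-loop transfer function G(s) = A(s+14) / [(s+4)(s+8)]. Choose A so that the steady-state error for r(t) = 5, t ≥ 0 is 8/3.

2

System type = 0 (no poles at s=0).
K_p = lim_{s→0} G(s) = A·14 / (4·8) = 0.4375·A.
e_ss = 5/(1 + K_p) = 8/3 ⇒ 1 + 0.4375·A = 1.875 ⇒ A = 2.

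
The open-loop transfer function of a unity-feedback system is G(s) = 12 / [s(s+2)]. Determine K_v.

The open loop has one pole at the origin → type 1 system.
K_v = lim_{s→0} s·G(s) = 12 / (2) = 6.

6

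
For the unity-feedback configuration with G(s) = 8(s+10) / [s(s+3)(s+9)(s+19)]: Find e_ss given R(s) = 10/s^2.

64.125

The open loop has one pole at the origin → type 1 system.
K_v = lim_{s→0} s·G(s) = 8·10 / (3·9·19) = 80/513.
e_ss = 10/K_v = 10/(80/513) = 64.125.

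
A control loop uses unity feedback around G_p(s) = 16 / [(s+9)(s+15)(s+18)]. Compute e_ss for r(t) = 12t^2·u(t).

System type = 0 (no poles at s=0).
For a type-0 system K_a = 0, so e_ss to a parabolic input is unbounded.

infinity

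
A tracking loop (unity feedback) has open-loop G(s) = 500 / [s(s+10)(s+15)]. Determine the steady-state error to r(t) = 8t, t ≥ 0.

The open loop has one pole at the origin → type 1 system.
K_v = lim_{s→0} s·G(s) = 500 / (10·15) = 10/3.
e_ss = 8/K_v = 8/(10/3) = 2.4.

2.4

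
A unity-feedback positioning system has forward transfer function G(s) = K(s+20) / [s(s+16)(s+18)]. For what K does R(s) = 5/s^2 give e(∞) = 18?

The open loop has one pole at the origin → type 1 system.
K_v = lim_{s→0} s·G(s) = K·20 / (16·18) = (5/72)·K.
e_ss = 5/K_v = 18 ⇒ K_v = 5/18 ⇒ K = (5/18)/(5/72) = 4.

4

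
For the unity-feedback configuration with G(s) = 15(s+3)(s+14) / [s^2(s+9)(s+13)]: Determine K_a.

70/13

Two free integrators in G(s): this is a type 2 system.
K_a = lim_{s→0} s^2·G(s) = 15·3·14 / (9·13) = 70/13.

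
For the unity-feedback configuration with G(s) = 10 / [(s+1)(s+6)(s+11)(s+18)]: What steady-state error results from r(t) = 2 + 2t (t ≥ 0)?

infinity

No free integrators in G(s): this is a type 0 system. By superposition:
  • 2: e_ss = 2/(1+K_p) with K_p=5/594 → 1188/599.
  • 2t: a type-0 system cannot track it, e_ss → ∞.
The unbounded component dominates.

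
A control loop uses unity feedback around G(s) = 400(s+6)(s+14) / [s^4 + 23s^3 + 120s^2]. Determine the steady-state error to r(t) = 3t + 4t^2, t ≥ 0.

1/35

Factoring s^2 from the denominator leaves a polynomial with constant term 120, so the system is type 2. By superposition:
  • 3t: tracked with zero error.
  • 4t^2: e_ss = 8/K_a with K_a=280 → 1/35.
Total e_ss = 1/35.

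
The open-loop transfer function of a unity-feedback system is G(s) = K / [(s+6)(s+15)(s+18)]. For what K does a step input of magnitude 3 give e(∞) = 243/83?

40

System type = 0 (no poles at s=0).
K_p = lim_{s→0} G(s) = K / (6·15·18) = (1/1620)·K.
e_ss = 3/(1 + K_p) = 243/83 ⇒ 1 + (1/1620)·K = 83/81 ⇒ K = 40.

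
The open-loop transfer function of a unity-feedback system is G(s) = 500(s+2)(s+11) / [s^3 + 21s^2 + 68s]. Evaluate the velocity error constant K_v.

2750/17

Lowest-order denominator term is 68s, so the open loop has 1 pole at the origin → type 1 system.
K_v = lim_{s→0} s·G(s) = 500·2·11 / 68 = 2750/17.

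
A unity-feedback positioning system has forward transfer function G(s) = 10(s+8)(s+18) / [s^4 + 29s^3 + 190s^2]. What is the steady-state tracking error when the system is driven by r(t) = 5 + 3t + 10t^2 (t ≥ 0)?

95/36

Lowest-order denominator term is 190s^2, so the open loop has 2 poles at the origin → type 2 system. Treating each term separately:
  • 5: tracked with zero error.
  • 3t: tracked with zero error.
  • 10t^2: e_ss = 20/K_a with K_a=144/19 → 95/36.
Total e_ss = 95/36.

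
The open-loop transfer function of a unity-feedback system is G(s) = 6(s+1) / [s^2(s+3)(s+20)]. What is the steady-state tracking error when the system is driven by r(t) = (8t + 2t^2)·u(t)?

The open loop has two poles at the origin → type 2 system. Taking each input component in turn:
  • 8t: tracked with zero error.
  • 2t^2: e_ss = 4/K_a with K_a=0.1 → 40.
Total e_ss = 40.

40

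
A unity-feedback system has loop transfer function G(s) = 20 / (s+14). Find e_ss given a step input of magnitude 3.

21/17

System type = 0 (no poles at s=0).
K_p = lim_{s→0} G(s) = 20 / (14) = 10/7.
e_ss = 3/(1 + K_p) = 3/(17/7) = 21/17.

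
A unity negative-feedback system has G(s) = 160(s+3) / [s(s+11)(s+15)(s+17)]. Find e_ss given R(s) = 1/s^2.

System type = 1 (one pole at s=0).
K_v = lim_{s→0} s·G(s) = 160·3 / (11·15·17) = 32/187.
e_ss = 1/K_v = 1/(32/187) = 187/32.

187/32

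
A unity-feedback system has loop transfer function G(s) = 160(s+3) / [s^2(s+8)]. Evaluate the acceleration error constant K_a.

60

System type = 2 (two poles at s=0).
K_a = lim_{s→0} s^2·G(s) = 160·3 / (8) = 60.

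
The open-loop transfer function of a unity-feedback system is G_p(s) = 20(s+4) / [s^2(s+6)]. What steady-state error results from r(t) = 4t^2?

0.6

G_p(s) has two factors of s in the denominator, so the system is type 2.
K_a = lim_{s→0} s^2·G_p(s) = 20·4 / (6) = 40/3.
r(t) = 4t^2 gives R(s) = 8/s^3.
e_ss = 8/K_a = 8/(40/3) = 0.6.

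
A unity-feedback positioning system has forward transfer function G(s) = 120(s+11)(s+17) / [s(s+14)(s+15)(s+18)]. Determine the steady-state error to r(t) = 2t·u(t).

63/187

The open loop has one pole at the origin → type 1 system.
K_v = lim_{s→0} s·G(s) = 120·11·17 / (14·15·18) = 374/63.
e_ss = 2/K_v = 2/(374/63) = 63/187.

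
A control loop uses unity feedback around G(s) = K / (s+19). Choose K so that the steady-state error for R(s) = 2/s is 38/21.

2

The open loop has no poles at the origin → type 0 system.
K_p = lim_{s→0} G(s) = K / (19) = (1/19)·K.
e_ss = 2/(1 + K_p) = 38/21 ⇒ 1 + (1/19)·K = 21/19 ⇒ K = 2.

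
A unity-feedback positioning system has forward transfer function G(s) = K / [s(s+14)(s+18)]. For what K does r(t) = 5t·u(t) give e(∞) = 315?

4

One free integrator in G(s): this is a type 1 system.
K_v = lim_{s→0} s·G(s) = K / (14·18) = (1/252)·K.
e_ss = 5/K_v = 315 ⇒ K_v = 1/63 ⇒ K = (1/63)/(1/252) = 4.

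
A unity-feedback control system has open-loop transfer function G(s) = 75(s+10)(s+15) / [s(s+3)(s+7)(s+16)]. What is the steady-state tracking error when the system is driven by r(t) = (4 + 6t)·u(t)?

System type = 1 (one pole at s=0). By superposition:
  • 4: tracked with zero error.
  • 6t: e_ss = 6/K_v with K_v=1875/56 → 0.1792.
Total e_ss = 0.1792.

0.1792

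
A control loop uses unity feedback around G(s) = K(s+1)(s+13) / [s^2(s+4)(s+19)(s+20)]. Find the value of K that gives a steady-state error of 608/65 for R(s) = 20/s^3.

The open loop has two poles at the origin → type 2 system.
K_a = lim_{s→0} s^2·G(s) = K·1·13 / (4·19·20) = (13/1520)·K.
e_ss = 20/K_a = 608/65 ⇒ K_a = 325/152 ⇒ K = (325/152)/(13/1520) = 250.

250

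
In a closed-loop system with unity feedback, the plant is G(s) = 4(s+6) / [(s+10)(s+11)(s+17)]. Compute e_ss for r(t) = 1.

G(s) has no factors of s in the denominator, so the system is type 0.
K_p = lim_{s→0} G(s) = 4·6 / (10·11·17) = 12/935.
e_ss = 1/(1 + K_p) = 1/(947/935) = 935/947.

935/947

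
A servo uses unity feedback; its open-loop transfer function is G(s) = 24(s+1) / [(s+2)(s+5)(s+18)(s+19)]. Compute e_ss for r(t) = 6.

G(s) has no factors of s in the denominator, so the system is type 0.
K_p = lim_{s→0} G(s) = 24·1 / (2·5·18·19) = 2/285.
e_ss = 6/(1 + K_p) = 6/(287/285) = 1710/287.

1710/287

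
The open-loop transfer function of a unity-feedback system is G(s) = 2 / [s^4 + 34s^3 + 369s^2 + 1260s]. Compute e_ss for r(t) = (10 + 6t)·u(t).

3780

Lowest-order denominator term is 1260s, so the open loop has 1 pole at the origin → type 1 system. Treating each term separately:
  • 10: tracked with zero error.
  • 6t: e_ss = 6/K_v with K_v=1/630 → 3780.
Total e_ss = 3780.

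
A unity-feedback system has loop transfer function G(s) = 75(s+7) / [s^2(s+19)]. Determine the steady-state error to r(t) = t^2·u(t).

System type = 2 (two poles at s=0).
K_a = lim_{s→0} s^2·G(s) = 75·7 / (19) = 525/19.
r(t) = t^2 gives R(s) = 2/s^3.
e_ss = 2/K_a = 2/(525/19) = 38/525.

38/525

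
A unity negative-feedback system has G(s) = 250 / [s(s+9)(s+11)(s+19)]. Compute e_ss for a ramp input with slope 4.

System type = 1 (one pole at s=0).
K_v = lim_{s→0} s·G(s) = 250 / (9·11·19) = 250/1881.
e_ss = 4/K_v = 4/(250/1881) = 30.096.

30.096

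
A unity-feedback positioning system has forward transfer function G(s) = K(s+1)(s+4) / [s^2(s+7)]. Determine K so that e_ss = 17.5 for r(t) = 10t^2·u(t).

The open loop has two poles at the origin → type 2 system.
K_a = lim_{s→0} s^2·G(s) = K·1·4 / (7) = (4/7)·K.
e_ss = 20/K_a = 17.5 ⇒ K_a = 8/7 ⇒ K = (8/7)/(4/7) = 2.

2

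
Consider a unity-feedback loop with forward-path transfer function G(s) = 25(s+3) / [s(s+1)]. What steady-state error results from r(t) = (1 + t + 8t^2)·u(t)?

infinity

System type = 1 (one pole at s=0). Taking each input component in turn:
  • 1: tracked with zero error.
  • t: e_ss = 1/K_v with K_v=75 → 1/75.
  • 8t^2: a type-1 system cannot track it, e_ss → ∞.
The unbounded component dominates.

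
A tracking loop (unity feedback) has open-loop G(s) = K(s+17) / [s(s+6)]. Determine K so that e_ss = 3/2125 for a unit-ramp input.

The open loop has one pole at the origin → type 1 system.
K_v = lim_{s→0} s·G(s) = K·17 / (6) = (17/6)·K.
e_ss = 1/K_v = 3/2125 ⇒ K_v = 2125/3 ⇒ K = (2125/3)/(17/6) = 250.

250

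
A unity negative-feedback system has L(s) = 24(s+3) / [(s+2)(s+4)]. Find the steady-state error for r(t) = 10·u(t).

1

The open loop has no poles at the origin → type 0 system.
K_p = lim_{s→0} L(s) = 24·3 / (2·4) = 9.
e_ss = 10/(1 + K_p) = 10/10 = 1.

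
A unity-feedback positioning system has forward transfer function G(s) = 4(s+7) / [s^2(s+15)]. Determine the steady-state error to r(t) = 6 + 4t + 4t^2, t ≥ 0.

30/7

System type = 2 (two poles at s=0). Treating each term separately:
  • 6: tracked with zero error.
  • 4t: tracked with zero error.
  • 4t^2: e_ss = 8/K_a with K_a=28/15 → 30/7.
Total e_ss = 30/7.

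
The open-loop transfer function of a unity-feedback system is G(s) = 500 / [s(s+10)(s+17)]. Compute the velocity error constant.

One free integrator in G(s): this is a type 1 system.
K_v = lim_{s→0} s·G(s) = 500 / (10·17) = 50/17.

50/17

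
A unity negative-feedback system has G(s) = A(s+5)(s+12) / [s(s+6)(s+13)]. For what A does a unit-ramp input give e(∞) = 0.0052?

250

G(s) has one factor of s in the denominator, so the system is type 1.
K_v = lim_{s→0} s·G(s) = A·5·12 / (6·13) = (10/13)·A.
e_ss = 1/K_v = 0.0052 ⇒ K_v = 2500/13 ⇒ A = (2500/13)/(10/13) = 250.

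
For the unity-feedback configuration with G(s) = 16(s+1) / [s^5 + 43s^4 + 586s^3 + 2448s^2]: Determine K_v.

K_v = lim_{s→0} s·G(s); with 2 poles at the origin the limit diverges, so K_v = ∞.

infinity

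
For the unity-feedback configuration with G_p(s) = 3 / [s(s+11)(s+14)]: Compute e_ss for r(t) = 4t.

616/3

G_p(s) has one factor of s in the denominator, so the system is type 1.
K_v = lim_{s→0} s·G_p(s) = 3 / (11·14) = 3/154.
e_ss = 4/K_v = 4/(3/154) = 616/3.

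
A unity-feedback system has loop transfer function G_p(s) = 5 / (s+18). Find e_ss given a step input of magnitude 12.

System type = 0 (no poles at s=0).
K_p = lim_{s→0} G_p(s) = 5 / (18) = 5/18.
e_ss = 12/(1 + K_p) = 12/(23/18) = 216/23.

216/23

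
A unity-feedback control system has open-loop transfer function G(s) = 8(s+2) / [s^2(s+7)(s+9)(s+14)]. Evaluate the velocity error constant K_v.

K_v = lim_{s→0} s·G(s); with 2 poles at the origin the limit diverges, so K_v = ∞.

infinity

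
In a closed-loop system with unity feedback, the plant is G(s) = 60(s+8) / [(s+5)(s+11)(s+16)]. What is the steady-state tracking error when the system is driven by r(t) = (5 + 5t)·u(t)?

System type = 0 (no poles at s=0). Taking each input component in turn:
  • 5: e_ss = 5/(1+K_p) with K_p=6/11 → 55/17.
  • 5t: a type-0 system cannot track it, e_ss → ∞.
The unbounded component dominates.

infinity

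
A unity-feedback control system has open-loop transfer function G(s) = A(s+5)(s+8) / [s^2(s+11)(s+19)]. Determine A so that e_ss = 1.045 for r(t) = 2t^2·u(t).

The open loop has two poles at the origin → type 2 system.
K_a = lim_{s→0} s^2·G(s) = A·5·8 / (11·19) = (40/209)·A.
e_ss = 4/K_a = 1.045 ⇒ K_a = 800/209 ⇒ A = (800/209)/(40/209) = 20.

20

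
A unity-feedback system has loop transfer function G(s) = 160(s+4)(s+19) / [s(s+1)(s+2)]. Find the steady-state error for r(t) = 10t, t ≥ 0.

G(s) has one factor of s in the denominator, so the system is type 1.
K_v = lim_{s→0} s·G(s) = 160·4·19 / (1·2) = 6080.
e_ss = 10/K_v = 10/6080 = 1/608.

1/608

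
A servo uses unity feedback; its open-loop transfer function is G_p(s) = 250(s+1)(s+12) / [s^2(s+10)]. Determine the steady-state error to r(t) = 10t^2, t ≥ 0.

Two free integrators in G_p(s): this is a type 2 system.
K_a = lim_{s→0} s^2·G_p(s) = 250·1·12 / (10) = 300.
r(t) = 10t^2 gives R(s) = 20/s^3.
e_ss = 20/K_a = 20/300 = 1/15.

1/15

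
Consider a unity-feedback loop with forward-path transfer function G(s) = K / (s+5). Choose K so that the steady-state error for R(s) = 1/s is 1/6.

25

The open loop has no poles at the origin → type 0 system.
K_p = lim_{s→0} G(s) = K / (5) = 0.2·K.
e_ss = 1/(1 + K_p) = 1/6 ⇒ 1 + 0.2·K = 6 ⇒ K = 25.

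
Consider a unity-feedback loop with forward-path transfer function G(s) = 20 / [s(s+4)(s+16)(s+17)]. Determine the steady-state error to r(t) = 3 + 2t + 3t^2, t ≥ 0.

infinity

G(s) has one factor of s in the denominator, so the system is type 1. By superposition:
  • 3: tracked with zero error.
  • 2t: e_ss = 2/K_v with K_v=5/272 → 108.8.
  • 3t^2: a type-1 system cannot track it, e_ss → ∞.
The unbounded component dominates.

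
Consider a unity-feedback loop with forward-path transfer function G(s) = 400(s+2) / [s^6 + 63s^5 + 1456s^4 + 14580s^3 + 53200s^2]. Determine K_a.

2/133

Lowest-order denominator term is 53200s^2, so the open loop has 2 poles at the origin → type 2 system.
K_a = lim_{s→0} s^2·G(s) = 400·2 / 53200 = 2/133.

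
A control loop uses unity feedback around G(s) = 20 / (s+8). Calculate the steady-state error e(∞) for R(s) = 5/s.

G(s) has no factors of s in the denominator, so the system is type 0.
K_p = lim_{s→0} G(s) = 20 / (8) = 2.5.
e_ss = 5/(1 + K_p) = 5/3.5 = 10/7.

10/7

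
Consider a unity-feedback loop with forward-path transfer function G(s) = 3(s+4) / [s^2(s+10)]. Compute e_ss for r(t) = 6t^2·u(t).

The open loop has two poles at the origin → type 2 system.
K_a = lim_{s→0} s^2·G(s) = 3·4 / (10) = 1.2.
r(t) = 6t^2 gives R(s) = 12/s^3.
e_ss = 12/K_a = 12/1.2 = 10.

10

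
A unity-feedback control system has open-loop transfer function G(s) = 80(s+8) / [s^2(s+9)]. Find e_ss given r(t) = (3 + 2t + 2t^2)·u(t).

9/160

System type = 2 (two poles at s=0). By superposition:
  • 3: tracked with zero error.
  • 2t: tracked with zero error.
  • 2t^2: e_ss = 4/K_a with K_a=640/9 → 9/160.
Total e_ss = 9/160.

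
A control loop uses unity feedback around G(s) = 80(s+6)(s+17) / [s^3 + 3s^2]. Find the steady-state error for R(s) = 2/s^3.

1/1360

Factoring s^2 from the denominator leaves a polynomial with constant term 3, so the system is type 2.
K_a = lim_{s→0} s^2·G(s) = 80·6·17 / 3 = 2720.
r(t) = t^2 gives R(s) = 2/s^3.
e_ss = 2/K_a = 2/2720 = 1/1360.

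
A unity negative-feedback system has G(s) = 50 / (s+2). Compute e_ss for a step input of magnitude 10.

System type = 0 (no poles at s=0).
K_p = lim_{s→0} G(s) = 50 / (2) = 25.
e_ss = 10/(1 + K_p) = 10/26 = 5/13.

5/13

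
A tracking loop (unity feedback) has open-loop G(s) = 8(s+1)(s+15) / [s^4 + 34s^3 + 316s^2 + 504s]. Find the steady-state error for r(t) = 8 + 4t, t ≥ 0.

16.8

Lowest-order denominator term is 504s, so the open loop has 1 pole at the origin → type 1 system. Taking each input component in turn:
  • 8: tracked with zero error.
  • 4t: e_ss = 4/K_v with K_v=5/21 → 16.8.
Total e_ss = 16.8.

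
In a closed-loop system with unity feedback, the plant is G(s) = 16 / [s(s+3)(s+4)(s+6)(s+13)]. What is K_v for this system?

2/117

One free integrator in G(s): this is a type 1 system.
K_v = lim_{s→0} s·G(s) = 16 / (3·4·6·13) = 2/117.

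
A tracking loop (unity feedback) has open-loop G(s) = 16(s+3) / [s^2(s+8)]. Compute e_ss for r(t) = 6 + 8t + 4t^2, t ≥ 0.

4/3

System type = 2 (two poles at s=0). Treating each term separately:
  • 6: tracked with zero error.
  • 8t: tracked with zero error.
  • 4t^2: e_ss = 8/K_a with K_a=6 → 4/3.
Total e_ss = 4/3.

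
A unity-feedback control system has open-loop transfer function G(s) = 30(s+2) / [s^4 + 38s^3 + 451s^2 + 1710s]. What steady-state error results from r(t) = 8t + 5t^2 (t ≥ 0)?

infinity

The denominator has no term below 1710s — 1 pole at s=0, type 1. By superposition:
  • 8t: e_ss = 8/K_v with K_v=2/57 → 228.
  • 5t^2: a type-1 system cannot track it, e_ss → ∞.
The unbounded component dominates.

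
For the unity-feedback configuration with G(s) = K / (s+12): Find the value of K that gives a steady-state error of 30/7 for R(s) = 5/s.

2

G(s) has no factors of s in the denominator, so the system is type 0.
K_p = lim_{s→0} G(s) = K / (12) = (1/12)·K.
e_ss = 5/(1 + K_p) = 30/7 ⇒ 1 + (1/12)·K = 7/6 ⇒ K = 2.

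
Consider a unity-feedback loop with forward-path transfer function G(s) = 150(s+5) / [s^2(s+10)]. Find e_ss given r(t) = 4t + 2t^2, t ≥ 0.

4/75

The open loop has two poles at the origin → type 2 system. Taking each input component in turn:
  • 4t: tracked with zero error.
  • 2t^2: e_ss = 4/K_a with K_a=75 → 4/75.
Total e_ss = 4/75.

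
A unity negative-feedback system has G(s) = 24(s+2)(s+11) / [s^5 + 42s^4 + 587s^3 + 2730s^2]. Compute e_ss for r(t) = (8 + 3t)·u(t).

The denominator has no term below 2730s^2 — 2 poles at s=0, type 2. Treating each term separately:
  • 8: tracked with zero error.
  • 3t: tracked with zero error.
Total e_ss = 0.

0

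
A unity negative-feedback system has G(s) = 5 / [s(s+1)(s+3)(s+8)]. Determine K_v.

5/24

G(s) has one factor of s in the denominator, so the system is type 1.
K_v = lim_{s→0} s·G(s) = 5 / (1·3·8) = 5/24.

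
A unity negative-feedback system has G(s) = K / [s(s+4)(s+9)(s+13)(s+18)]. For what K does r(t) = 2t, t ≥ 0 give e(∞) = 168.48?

100

System type = 1 (one pole at s=0).
K_v = lim_{s→0} s·G(s) = K / (4·9·13·18) = (1/8424)·K.
e_ss = 2/K_v = 168.48 ⇒ K_v = 25/2106 ⇒ K = (25/2106)/(1/8424) = 100.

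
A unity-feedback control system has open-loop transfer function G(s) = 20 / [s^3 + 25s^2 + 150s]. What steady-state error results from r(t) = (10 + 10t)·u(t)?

Lowest-order denominator term is 150s, so the open loop has 1 pole at the origin → type 1 system. Taking each input component in turn:
  • 10: tracked with zero error.
  • 10t: e_ss = 10/K_v with K_v=2/15 → 75.
Total e_ss = 75.

75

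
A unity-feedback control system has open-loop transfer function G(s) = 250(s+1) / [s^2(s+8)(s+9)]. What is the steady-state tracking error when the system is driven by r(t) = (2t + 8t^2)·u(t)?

G(s) has two factors of s in the denominator, so the system is type 2. By superposition:
  • 2t: tracked with zero error.
  • 8t^2: e_ss = 16/K_a with K_a=125/36 → 4.608.
Total e_ss = 4.608.

4.608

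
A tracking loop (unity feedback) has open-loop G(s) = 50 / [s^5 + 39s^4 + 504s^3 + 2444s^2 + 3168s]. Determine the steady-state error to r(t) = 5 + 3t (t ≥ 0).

The denominator has no term below 3168s — 1 pole at s=0, type 1. By superposition:
  • 5: tracked with zero error.
  • 3t: e_ss = 3/K_v with K_v=25/1584 → 190.08.
Total e_ss = 190.08.

190.08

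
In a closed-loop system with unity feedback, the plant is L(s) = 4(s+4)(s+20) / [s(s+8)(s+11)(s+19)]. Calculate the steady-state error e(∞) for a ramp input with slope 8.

The open loop has one pole at the origin → type 1 system.
K_v = lim_{s→0} s·L(s) = 4·4·20 / (8·11·19) = 40/209.
e_ss = 8/K_v = 8/(40/209) = 41.8.

41.8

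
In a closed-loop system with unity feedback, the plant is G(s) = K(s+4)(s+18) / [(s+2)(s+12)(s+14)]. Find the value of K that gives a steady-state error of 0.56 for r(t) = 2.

System type = 0 (no poles at s=0).
K_p = lim_{s→0} G(s) = K·4·18 / (2·12·14) = (3/14)·K.
e_ss = 2/(1 + K_p) = 0.56 ⇒ 1 + (3/14)·K = 25/7 ⇒ K = 12.

12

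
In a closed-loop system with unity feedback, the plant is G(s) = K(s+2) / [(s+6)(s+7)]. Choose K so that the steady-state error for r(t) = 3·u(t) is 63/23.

2

G(s) has no factors of s in the denominator, so the system is type 0.
K_p = lim_{s→0} G(s) = K·2 / (6·7) = (1/21)·K.
e_ss = 3/(1 + K_p) = 63/23 ⇒ 1 + (1/21)·K = 23/21 ⇒ K = 2.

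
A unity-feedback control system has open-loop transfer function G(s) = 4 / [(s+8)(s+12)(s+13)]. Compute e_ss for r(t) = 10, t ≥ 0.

3120/313

System type = 0 (no poles at s=0).
K_p = lim_{s→0} G(s) = 4 / (8·12·13) = 1/312.
e_ss = 10/(1 + K_p) = 10/(313/312) = 3120/313.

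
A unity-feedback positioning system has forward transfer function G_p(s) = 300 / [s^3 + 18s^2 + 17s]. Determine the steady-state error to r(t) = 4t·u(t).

Factoring s from the denominator leaves a polynomial with constant term 17, so the system is type 1.
K_v = lim_{s→0} s·G_p(s) = 300 / 17 = 300/17.
e_ss = 4/K_v = 4/(300/17) = 17/75.

17/75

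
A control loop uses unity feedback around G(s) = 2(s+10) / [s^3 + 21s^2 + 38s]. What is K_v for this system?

Lowest-order denominator term is 38s, so the open loop has 1 pole at the origin → type 1 system.
K_v = lim_{s→0} s·G(s) = 2·10 / 38 = 10/19.

10/19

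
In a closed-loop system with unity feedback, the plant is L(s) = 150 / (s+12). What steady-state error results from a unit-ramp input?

System type = 0 (no poles at s=0).
K_v = lim_{s→0} s·L(s) = 0; the steady-state error to this ramp input grows without bound.

infinity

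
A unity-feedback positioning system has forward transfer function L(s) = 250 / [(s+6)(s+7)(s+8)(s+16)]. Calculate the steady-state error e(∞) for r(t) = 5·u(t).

System type = 0 (no poles at s=0).
K_p = lim_{s→0} L(s) = 250 / (6·7·8·16) = 125/2688.
e_ss = 5/(1 + K_p) = 5/(2813/2688) = 13440/2813.

13440/2813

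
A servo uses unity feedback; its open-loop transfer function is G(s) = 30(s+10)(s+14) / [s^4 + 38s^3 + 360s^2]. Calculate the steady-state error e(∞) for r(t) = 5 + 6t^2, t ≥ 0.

Factoring s^2 from the denominator leaves a polynomial with constant term 360, so the system is type 2. Taking each input component in turn:
  • 5: tracked with zero error.
  • 6t^2: e_ss = 12/K_a with K_a=35/3 → 36/35.
Total e_ss = 36/35.

36/35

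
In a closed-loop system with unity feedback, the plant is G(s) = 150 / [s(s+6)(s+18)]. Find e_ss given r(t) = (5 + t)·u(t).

0.72

System type = 1 (one pole at s=0). Taking each input component in turn:
  • 5: tracked with zero error.
  • t: e_ss = 1/K_v with K_v=25/18 → 0.72.
Total e_ss = 0.72.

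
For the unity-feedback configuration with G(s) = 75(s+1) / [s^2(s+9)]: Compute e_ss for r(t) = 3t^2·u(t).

0.72

Two free integrators in G(s): this is a type 2 system.
K_a = lim_{s→0} s^2·G(s) = 75·1 / (9) = 25/3.
r(t) = 3t^2 gives R(s) = 6/s^3.
e_ss = 6/K_a = 6/(25/3) = 0.72.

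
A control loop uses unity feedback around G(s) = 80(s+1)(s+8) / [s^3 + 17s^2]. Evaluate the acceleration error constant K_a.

Factoring s^2 from the denominator leaves a polynomial with constant term 17, so the system is type 2.
K_a = lim_{s→0} s^2·G(s) = 80·1·8 / 17 = 640/17.

640/17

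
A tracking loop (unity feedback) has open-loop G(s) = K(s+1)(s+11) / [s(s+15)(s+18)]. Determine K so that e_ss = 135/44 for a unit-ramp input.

8

One free integrator in G(s): this is a type 1 system.
K_v = lim_{s→0} s·G(s) = K·1·11 / (15·18) = (11/270)·K.
e_ss = 1/K_v = 135/44 ⇒ K_v = 44/135 ⇒ K = (44/135)/(11/270) = 8.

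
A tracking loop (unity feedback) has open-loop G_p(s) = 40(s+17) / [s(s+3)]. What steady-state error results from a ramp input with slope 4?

3/170

G_p(s) has one factor of s in the denominator, so the system is type 1.
K_v = lim_{s→0} s·G_p(s) = 40·17 / (3) = 680/3.
e_ss = 4/K_v = 4/(680/3) = 3/170.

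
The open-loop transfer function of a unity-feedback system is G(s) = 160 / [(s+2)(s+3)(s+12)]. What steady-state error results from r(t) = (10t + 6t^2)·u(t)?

The open loop has no poles at the origin → type 0 system. By superposition:
  • 10t: a type-0 system cannot track it, e_ss → ∞.
  • 6t^2: a type-0 system cannot track it, e_ss → ∞.
The unbounded component dominates.

infinity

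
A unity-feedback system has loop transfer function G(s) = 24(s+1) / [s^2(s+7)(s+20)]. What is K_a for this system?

System type = 2 (two poles at s=0).
K_a = lim_{s→0} s^2·G(s) = 24·1 / (7·20) = 6/35.

6/35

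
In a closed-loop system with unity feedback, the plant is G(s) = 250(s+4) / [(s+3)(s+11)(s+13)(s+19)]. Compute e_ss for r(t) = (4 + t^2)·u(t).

G(s) has no factors of s in the denominator, so the system is type 0. Treating each term separately:
  • 4: e_ss = 4/(1+K_p) with K_p=1000/8151 → 32604/9151.
  • t^2: a type-0 system cannot track it, e_ss → ∞.
The unbounded component dominates.

infinity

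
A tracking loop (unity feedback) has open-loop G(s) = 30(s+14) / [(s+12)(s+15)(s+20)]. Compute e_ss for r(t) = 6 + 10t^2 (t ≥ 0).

infinity

The open loop has no poles at the origin → type 0 system. Taking each input component in turn:
  • 6: e_ss = 6/(1+K_p) with K_p=7/60 → 360/67.
  • 10t^2: a type-0 system cannot track it, e_ss → ∞.
The unbounded component dominates.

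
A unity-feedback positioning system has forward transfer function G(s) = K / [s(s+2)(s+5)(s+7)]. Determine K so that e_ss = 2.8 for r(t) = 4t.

100

System type = 1 (one pole at s=0).
K_v = lim_{s→0} s·G(s) = K / (2·5·7) = (1/70)·K.
e_ss = 4/K_v = 2.8 ⇒ K_v = 10/7 ⇒ K = (10/7)/(1/70) = 100.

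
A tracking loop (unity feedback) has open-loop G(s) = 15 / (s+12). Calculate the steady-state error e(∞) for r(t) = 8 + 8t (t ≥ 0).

G(s) has no factors of s in the denominator, so the system is type 0. By superposition:
  • 8: e_ss = 8/(1+K_p) with K_p=1.25 → 32/9.
  • 8t: a type-0 system cannot track it, e_ss → ∞.
The unbounded component dominates.

infinity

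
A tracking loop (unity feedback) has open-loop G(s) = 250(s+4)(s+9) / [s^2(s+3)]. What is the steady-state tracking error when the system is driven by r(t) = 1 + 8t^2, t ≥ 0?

Two free integrators in G(s): this is a type 2 system. Treating each term separately:
  • 1: tracked with zero error.
  • 8t^2: e_ss = 16/K_a with K_a=3000 → 2/375.
Total e_ss = 2/375.

2/375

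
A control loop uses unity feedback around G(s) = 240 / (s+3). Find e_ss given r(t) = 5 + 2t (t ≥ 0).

infinity

G(s) has no factors of s in the denominator, so the system is type 0. By superposition:
  • 5: e_ss = 5/(1+K_p) with K_p=80 → 5/81.
  • 2t: a type-0 system cannot track it, e_ss → ∞.
The unbounded component dominates.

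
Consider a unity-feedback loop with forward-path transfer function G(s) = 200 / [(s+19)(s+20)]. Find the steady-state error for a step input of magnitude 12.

228/29

System type = 0 (no poles at s=0).
K_p = lim_{s→0} G(s) = 200 / (19·20) = 10/19.
e_ss = 12/(1 + K_p) = 12/(29/19) = 228/29.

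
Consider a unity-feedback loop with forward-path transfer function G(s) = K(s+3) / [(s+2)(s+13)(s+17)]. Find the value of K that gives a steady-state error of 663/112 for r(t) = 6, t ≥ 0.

System type = 0 (no poles at s=0).
K_p = lim_{s→0} G(s) = K·3 / (2·13·17) = (3/442)·K.
e_ss = 6/(1 + K_p) = 663/112 ⇒ 1 + (3/442)·K = 224/221 ⇒ K = 2.

2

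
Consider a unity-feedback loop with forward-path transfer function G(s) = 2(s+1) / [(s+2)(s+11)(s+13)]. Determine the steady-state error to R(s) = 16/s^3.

infinity

System type = 0 (no poles at s=0).
For a type-0 system K_a = 0, so e_ss to a parabolic input is unbounded.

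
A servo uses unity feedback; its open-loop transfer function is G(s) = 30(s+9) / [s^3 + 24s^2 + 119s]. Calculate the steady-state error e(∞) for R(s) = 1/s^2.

119/270

The denominator has no term below 119s — 1 pole at s=0, type 1.
K_v = lim_{s→0} s·G(s) = 30·9 / 119 = 270/119.
e_ss = 1/K_v = 1/(270/119) = 119/270.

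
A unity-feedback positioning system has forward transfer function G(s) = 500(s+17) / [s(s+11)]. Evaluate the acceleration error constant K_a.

0

System type = 1 (one pole at s=0).
K_a = lim_{s→0} s^2·G(s) = 0 (the extra factor of s kills the finite limit).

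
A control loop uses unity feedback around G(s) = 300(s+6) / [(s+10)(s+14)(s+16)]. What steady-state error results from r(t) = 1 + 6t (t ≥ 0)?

The open loop has no poles at the origin → type 0 system. Treating each term separately:
  • 1: e_ss = 1/(1+K_p) with K_p=45/56 → 56/101.
  • 6t: a type-0 system cannot track it, e_ss → ∞.
The unbounded component dominates.

infinity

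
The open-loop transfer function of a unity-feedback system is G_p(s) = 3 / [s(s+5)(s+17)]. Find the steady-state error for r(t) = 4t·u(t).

340/3

The open loop has one pole at the origin → type 1 system.
K_v = lim_{s→0} s·G_p(s) = 3 / (5·17) = 3/85.
e_ss = 4/K_v = 4/(3/85) = 340/3.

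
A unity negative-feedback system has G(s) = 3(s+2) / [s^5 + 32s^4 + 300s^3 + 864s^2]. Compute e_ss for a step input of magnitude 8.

0

Factoring s^2 from the denominator leaves a polynomial with constant term 864, so the system is type 2.
K_p = ∞ for a type-2 system; e_ss to a step is zero.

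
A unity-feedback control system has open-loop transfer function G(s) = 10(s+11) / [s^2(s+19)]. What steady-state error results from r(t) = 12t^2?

228/55

Two free integrators in G(s): this is a type 2 system.
K_a = lim_{s→0} s^2·G(s) = 10·11 / (19) = 110/19.
r(t) = 12t^2 gives R(s) = 24/s^3.
e_ss = 24/K_a = 24/(110/19) = 228/55.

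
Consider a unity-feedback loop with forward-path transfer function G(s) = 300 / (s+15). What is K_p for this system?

G(s) has no factors of s in the denominator, so the system is type 0.
K_p = lim_{s→0} G(s) = 300 / (15) = 20.

20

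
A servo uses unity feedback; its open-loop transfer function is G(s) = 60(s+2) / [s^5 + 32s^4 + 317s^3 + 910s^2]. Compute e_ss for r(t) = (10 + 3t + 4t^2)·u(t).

182/3

Factoring s^2 from the denominator leaves a polynomial with constant term 910, so the system is type 2. Treating each term separately:
  • 10: tracked with zero error.
  • 3t: tracked with zero error.
  • 4t^2: e_ss = 8/K_a with K_a=12/91 → 182/3.
Total e_ss = 182/3.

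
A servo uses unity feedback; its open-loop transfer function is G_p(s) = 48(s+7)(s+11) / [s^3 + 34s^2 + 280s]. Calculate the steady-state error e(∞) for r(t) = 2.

0

Factoring s from the denominator leaves a polynomial with constant term 280, so the system is type 1.
A type-1 system has K_p = ∞, so it tracks a step input with zero steady-state error.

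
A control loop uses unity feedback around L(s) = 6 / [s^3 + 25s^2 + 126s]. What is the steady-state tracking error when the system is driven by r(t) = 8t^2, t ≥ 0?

infinity

Factoring s from the denominator leaves a polynomial with constant term 126, so the system is type 1.
K_a = lim_{s→0} s^2·L(s) = 0; the steady-state error to this parabolic input grows without bound.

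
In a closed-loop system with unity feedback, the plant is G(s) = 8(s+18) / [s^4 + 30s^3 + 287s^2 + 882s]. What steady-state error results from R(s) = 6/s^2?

Lowest-order denominator term is 882s, so the open loop has 1 pole at the origin → type 1 system.
K_v = lim_{s→0} s·G(s) = 8·18 / 882 = 8/49.
e_ss = 6/K_v = 6/(8/49) = 36.75.

36.75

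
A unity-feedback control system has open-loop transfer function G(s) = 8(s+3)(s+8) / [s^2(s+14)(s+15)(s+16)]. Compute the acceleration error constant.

2/35

G(s) has two factors of s in the denominator, so the system is type 2.
K_a = lim_{s→0} s^2·G(s) = 8·3·8 / (14·15·16) = 2/35.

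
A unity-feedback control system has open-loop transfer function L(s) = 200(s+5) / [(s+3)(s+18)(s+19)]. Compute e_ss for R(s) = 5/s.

No free integrators in L(s): this is a type 0 system.
K_p = lim_{s→0} L(s) = 200·5 / (3·18·19) = 500/513.
e_ss = 5/(1 + K_p) = 5/(1013/513) = 2565/1013.

2565/1013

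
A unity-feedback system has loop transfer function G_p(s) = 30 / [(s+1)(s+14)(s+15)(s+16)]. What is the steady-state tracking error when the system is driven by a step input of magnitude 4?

448/113

The open loop has no poles at the origin → type 0 system.
K_p = lim_{s→0} G_p(s) = 30 / (1·14·15·16) = 1/112.
e_ss = 4/(1 + K_p) = 4/(113/112) = 448/113.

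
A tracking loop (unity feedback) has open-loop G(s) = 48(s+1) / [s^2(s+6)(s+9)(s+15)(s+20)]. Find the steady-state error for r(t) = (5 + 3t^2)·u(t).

2025

The open loop has two poles at the origin → type 2 system. Treating each term separately:
  • 5: tracked with zero error.
  • 3t^2: e_ss = 6/K_a with K_a=2/675 → 2025.
Total e_ss = 2025.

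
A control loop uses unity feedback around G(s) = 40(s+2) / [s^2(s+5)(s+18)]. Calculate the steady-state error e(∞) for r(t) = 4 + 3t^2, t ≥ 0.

G(s) has two factors of s in the denominator, so the system is type 2. By superposition:
  • 4: tracked with zero error.
  • 3t^2: e_ss = 6/K_a with K_a=8/9 → 6.75.
Total e_ss = 6.75.

6.75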